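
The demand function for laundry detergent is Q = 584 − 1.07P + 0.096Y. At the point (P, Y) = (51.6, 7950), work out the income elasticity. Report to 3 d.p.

0.591

At P = 51.6, Y = 7950: Q = 1291.988.
Holding P constant, ∂Q/∂Y = 0.096.
η_Y = (∂Q/∂Y)·(Y/Q) = 0.096 × (7950/1291.988) = 0.591.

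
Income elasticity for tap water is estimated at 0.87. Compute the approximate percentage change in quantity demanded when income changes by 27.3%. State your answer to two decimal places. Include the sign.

23.75%

%ΔQ ≈ η × %ΔI = 0.87 × 27.3% = 23.75%.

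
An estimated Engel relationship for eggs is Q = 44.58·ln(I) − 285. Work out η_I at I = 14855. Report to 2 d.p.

At I = 14855: Q = 143.240.
dQ/dI = 44.58/I = 0.00300101 at this income.
η = (dQ/dI)·(I/Q) = 0.00300101 × (14855/143.240) = 0.31.

0.31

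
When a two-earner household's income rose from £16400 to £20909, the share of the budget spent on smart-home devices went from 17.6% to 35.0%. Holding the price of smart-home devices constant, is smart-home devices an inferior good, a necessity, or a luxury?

The budget share rises as income rises, so η > 1.

luxury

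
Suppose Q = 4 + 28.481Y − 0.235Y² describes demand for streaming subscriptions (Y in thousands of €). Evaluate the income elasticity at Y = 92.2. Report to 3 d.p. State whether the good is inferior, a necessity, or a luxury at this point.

-2.166 (inferior good)

At Y = 92.2: Q = 632.2508.
dQ/dY = 28.481 − 0.47Y = -14.85300.
η = (dQ/dY)·(Y/Q) = -14.85300 × (92.2/632.2508) = -2.166.
η < 0 ⇒ inferior good.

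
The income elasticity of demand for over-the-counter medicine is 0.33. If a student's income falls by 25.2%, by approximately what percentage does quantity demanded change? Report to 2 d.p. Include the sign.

%ΔQ ≈ η × %ΔI = 0.33 × (-25.2%) = -8.32%.

-8.32%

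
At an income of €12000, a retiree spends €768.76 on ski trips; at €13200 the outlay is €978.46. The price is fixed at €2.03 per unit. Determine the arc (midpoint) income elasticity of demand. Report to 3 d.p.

With a constant price, Q₁ = 768.76/2.03 = 378.700 and Q₂ = 978.46/2.03 = 482.000 (equivalently, work directly with expenditure since P cancels).
Midpoint %ΔQ = (978.46 − 768.76)/873.61 = 0.24004; midpoint %ΔI = (13200 − 12000)/12600 = 0.09524.
η = 0.24004 / 0.09524 = 2.520.

2.520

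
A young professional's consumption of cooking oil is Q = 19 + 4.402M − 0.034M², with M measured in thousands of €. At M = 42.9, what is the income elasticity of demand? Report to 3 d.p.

At M = 42.9: Q = 145.2719.
dQ/dM = 4.402 − 0.068M = 1.48480.
η = (dQ/dM)·(M/Q) = 1.48480 × (42.9/145.2719) = 0.438.

0.438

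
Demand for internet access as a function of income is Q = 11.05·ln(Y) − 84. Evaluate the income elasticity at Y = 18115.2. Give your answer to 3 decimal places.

0.454

At Y = 18115.2: Q = 24.340.
dQ/dY = 11.05/Y = 0.000609985 at this income.
η = (dQ/dY)·(Y/Q) = 0.000609985 × (18115.2/24.340) = 0.454.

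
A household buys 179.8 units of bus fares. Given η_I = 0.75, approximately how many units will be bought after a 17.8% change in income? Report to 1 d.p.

203.8

%ΔQ ≈ η × %ΔI = 0.75 × 17.8% = 13.35%.
New Q ≈ 179.8 × (1 + 0.1335) = 203.8.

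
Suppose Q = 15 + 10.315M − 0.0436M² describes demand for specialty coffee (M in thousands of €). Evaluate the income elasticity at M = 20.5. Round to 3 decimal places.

At M = 20.5: Q = 208.1346.
dQ/dM = 10.315 − 0.0872M = 8.52740.
η = (dQ/dM)·(M/Q) = 8.52740 × (20.5/208.1346) = 0.840.

0.840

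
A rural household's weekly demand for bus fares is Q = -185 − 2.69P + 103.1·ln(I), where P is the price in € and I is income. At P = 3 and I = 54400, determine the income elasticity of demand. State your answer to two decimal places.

At P = 3, I = 54400: Q = 931.145.
Holding P constant, ∂Q/∂I = 103.1/I = 0.00189522.
η_I = (∂Q/∂I)·(I/Q) = 0.00189522 × (54400/931.145) = 0.11.

0.11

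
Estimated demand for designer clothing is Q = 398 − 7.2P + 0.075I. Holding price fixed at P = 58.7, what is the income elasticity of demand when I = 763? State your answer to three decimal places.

1.756

At P = 58.7, I = 763: Q = 32.585.
Holding P constant, ∂Q/∂I = 0.075.
η_I = (∂Q/∂I)·(I/Q) = 0.075 × (763/32.585) = 1.756.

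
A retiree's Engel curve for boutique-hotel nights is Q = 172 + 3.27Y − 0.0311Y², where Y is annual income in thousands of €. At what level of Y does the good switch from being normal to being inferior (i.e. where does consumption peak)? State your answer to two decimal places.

dQ/dY = 3.27 − 0.0622Y.
The good is inferior where dQ/dY < 0. Setting dQ/dY = 0 gives Y = 3.27 / 0.0622 = 52.57.

52.57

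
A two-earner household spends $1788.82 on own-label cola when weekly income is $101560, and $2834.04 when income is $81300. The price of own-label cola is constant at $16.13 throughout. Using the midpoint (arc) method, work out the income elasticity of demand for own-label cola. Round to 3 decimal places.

-2.041

With a constant price, Q₁ = 1788.82/16.13 = 110.900 and Q₂ = 2834.04/16.13 = 175.700 (equivalently, work directly with expenditure since P cancels).
Midpoint %ΔQ = (2834.04 − 1788.82)/2311.43 = 0.45220; midpoint %ΔI = (81300 − 101560)/91430 = -0.22159.
η = 0.45220 / -0.22159 = -2.041.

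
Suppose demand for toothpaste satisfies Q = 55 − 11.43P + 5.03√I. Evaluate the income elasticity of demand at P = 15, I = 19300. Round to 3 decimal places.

0.600

At P = 15, I = 19300: Q = 582.340.
Holding P constant, ∂Q/∂I = 5.03/(2√I) = 0.0181034.
η_I = (∂Q/∂I)·(I/Q) = 0.0181034 × (19300/582.340) = 0.600.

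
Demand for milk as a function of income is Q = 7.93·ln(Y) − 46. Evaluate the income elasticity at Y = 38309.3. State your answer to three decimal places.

At Y = 38309.3: Q = 37.689.
dQ/dY = 7.93/Y = 0.000206999 at this income.
η = (dQ/dY)·(Y/Q) = 0.000206999 × (38309.3/37.689) = 0.210.

0.210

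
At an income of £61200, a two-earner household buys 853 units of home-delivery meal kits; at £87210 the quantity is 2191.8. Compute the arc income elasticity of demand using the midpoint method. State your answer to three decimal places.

2.509

ΔQ = 2191.8 − 853 = 1338.8; midpoint Q̄ = (853 + 2191.8)/2 = 1522.4.
ΔI = 87210 − 61200 = 26010; midpoint Ī = (61200 + 87210)/2 = 74205.
η = (ΔQ/Q̄) ÷ (ΔI/Ī) = (1338.8/1522.4) ÷ (26010/74205) = 2.509.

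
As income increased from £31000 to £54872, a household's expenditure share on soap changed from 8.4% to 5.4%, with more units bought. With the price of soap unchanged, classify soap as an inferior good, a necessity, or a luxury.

Quantity rises but the budget share falls as income rises, so 0 < η < 1.

necessity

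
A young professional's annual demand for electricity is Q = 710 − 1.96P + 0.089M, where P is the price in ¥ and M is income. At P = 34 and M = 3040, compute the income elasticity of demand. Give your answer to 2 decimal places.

At P = 34, M = 3040: Q = 913.920.
Holding P constant, ∂Q/∂M = 0.089.
η_M = (∂Q/∂M)·(M/Q) = 0.089 × (3040/913.920) = 0.30.

0.30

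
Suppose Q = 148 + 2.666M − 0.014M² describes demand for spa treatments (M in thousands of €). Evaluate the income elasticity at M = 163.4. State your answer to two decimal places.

-1.49

At M = 163.4: Q = 209.8306.
dQ/dM = 2.666 − 0.028M = -1.90920.
η = (dQ/dM)·(M/Q) = -1.90920 × (163.4/209.8306) = -1.49.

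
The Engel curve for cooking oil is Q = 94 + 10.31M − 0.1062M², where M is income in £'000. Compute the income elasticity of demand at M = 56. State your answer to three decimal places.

At M = 56: Q = 338.3168.
dQ/dM = 10.31 − 0.2124M = -1.58440.
η = (dQ/dM)·(M/Q) = -1.58440 × (56/338.3168) = -0.262.

-0.262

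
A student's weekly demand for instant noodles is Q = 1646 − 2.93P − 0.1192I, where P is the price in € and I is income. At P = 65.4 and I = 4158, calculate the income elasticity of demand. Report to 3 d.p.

At P = 65.4, I = 4158: Q = 958.744.
Holding P constant, ∂Q/∂I = −0.1192.
η_I = (∂Q/∂I)·(I/Q) = -0.1192 × (4158/958.744) = -0.517.

-0.517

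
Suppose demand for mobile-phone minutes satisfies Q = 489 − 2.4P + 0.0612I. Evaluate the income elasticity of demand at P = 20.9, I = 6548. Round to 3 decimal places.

0.477

At P = 20.9, I = 6548: Q = 839.578.
Holding P constant, ∂Q/∂I = 0.0612.
η_I = (∂Q/∂I)·(I/Q) = 0.0612 × (6548/839.578) = 0.477.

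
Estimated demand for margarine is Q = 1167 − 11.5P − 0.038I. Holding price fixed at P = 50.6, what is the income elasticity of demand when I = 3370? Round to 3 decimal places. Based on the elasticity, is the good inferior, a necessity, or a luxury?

At P = 50.6, I = 3370: Q = 457.040.
Holding P constant, ∂Q/∂I = −0.038.
η_I = (∂Q/∂I)·(I/Q) = -0.038 × (3370/457.040) = -0.280.
Since η < 0, this is an inferior good.

-0.280 (inferior good)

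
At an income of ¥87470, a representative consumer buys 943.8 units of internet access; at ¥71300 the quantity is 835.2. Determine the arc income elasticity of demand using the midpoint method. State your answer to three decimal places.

0.599

ΔQ = 835.2 − 943.8 = -108.6; midpoint Q̄ = (943.8 + 835.2)/2 = 889.5.
ΔI = 71300 − 87470 = -16170; midpoint Ī = (87470 + 71300)/2 = 79385.
η = (ΔQ/Q̄) ÷ (ΔI/Ī) = (-108.6/889.5) ÷ (-16170/79385) = 0.599.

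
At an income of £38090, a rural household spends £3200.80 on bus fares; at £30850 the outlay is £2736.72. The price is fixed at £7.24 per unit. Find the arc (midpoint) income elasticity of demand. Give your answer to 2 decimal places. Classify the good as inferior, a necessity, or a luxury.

0.74 (necessity)

With a constant price, Q₁ = 3200.80/7.24 = 442.099 and Q₂ = 2736.72/7.24 = 378.000 (equivalently, work directly with expenditure since P cancels).
Midpoint %ΔQ = (2736.72 − 3200.80)/2968.76 = -0.15632; midpoint %ΔI = (30850 − 38090)/34470 = -0.21004.
η = -0.15632 / -0.21004 = 0.74.
0 < η < 1 ⇒ necessity.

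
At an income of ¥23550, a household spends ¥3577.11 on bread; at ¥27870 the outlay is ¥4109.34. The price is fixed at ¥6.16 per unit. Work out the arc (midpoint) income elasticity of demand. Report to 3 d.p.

With a constant price, Q₁ = 3577.11/6.16 = 580.700 and Q₂ = 4109.34/6.16 = 667.101 (equivalently, work directly with expenditure since P cancels).
Midpoint %ΔQ = (4109.34 − 3577.11)/3843.23 = 0.13849; midpoint %ΔI = (27870 − 23550)/25710 = 0.16803.
η = 0.13849 / 0.16803 = 0.824.

0.824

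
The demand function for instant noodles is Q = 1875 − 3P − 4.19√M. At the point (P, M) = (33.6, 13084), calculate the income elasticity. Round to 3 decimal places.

-0.185

At P = 33.6, M = 13084: Q = 1294.926.
Holding P constant, ∂Q/∂M = -4.19/(2√M) = -0.0183153.
η_M = (∂Q/∂M)·(M/Q) = -0.0183153 × (13084/1294.926) = -0.185.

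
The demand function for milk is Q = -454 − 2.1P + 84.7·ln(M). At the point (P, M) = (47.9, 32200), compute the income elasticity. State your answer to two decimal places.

0.26

At P = 47.9, M = 32200: Q = 324.572.
Holding P constant, ∂Q/∂M = 84.7/M = 0.00263043.
η_M = (∂Q/∂M)·(M/Q) = 0.00263043 × (32200/324.572) = 0.26.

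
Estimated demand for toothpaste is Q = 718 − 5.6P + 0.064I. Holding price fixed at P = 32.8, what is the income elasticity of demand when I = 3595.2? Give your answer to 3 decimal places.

0.301

At P = 32.8, I = 3595.2: Q = 764.413.
Holding P constant, ∂Q/∂I = 0.064.
η_I = (∂Q/∂I)·(I/Q) = 0.064 × (3595.2/764.413) = 0.301.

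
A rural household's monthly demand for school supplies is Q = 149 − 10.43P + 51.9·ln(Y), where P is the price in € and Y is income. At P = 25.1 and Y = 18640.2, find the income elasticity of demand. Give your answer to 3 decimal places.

0.131

At P = 25.1, Y = 18640.2: Q = 397.544.
Holding P constant, ∂Q/∂Y = 51.9/Y = 0.0027843.
η_Y = (∂Q/∂Y)·(Y/Q) = 0.0027843 × (18640.2/397.544) = 0.131.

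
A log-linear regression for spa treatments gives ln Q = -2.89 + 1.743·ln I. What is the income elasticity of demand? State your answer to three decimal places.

In a log-linear demand, the coefficient on ln I is the income elasticity.
So η = 1.743.

1.743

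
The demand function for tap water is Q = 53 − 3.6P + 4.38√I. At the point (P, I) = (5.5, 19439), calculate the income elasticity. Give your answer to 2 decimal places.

At P = 5.5, I = 19439: Q = 643.876.
Holding P constant, ∂Q/∂I = 4.38/(2√I) = 0.0157075.
η_I = (∂Q/∂I)·(I/Q) = 0.0157075 × (19439/643.876) = 0.47.

0.47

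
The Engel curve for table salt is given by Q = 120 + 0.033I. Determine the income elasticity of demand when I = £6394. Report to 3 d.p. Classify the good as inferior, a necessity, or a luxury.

At I = 6394: Q = 331.002.
dQ/dI = 0.033.
η = (dQ/dI)·(I/Q) = 0.033 × (6394/331.002) = 0.637.
Since 0 < η < 1, the good is a necessity.

0.637 (necessity)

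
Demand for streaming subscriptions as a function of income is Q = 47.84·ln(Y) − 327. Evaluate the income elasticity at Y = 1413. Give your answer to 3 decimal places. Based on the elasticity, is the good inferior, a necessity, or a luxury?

At Y = 1413: Q = 20.006.
dQ/dY = 47.84/Y = 0.033857 at this income.
η = (dQ/dY)·(Y/Q) = 0.033857 × (1413/20.006) = 2.391.
Since η > 1, the good is a luxury.

2.391 (luxury)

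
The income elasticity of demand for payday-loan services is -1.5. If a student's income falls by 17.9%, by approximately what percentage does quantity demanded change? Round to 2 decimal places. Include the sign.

%ΔQ ≈ η × %ΔI = -1.5 × (-17.9%) = 26.85%.

26.85%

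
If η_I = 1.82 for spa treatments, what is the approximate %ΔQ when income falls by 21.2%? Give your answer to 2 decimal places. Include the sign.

%ΔQ ≈ η × %ΔI = 1.82 × (-21.2%) = -38.58%.

-38.58%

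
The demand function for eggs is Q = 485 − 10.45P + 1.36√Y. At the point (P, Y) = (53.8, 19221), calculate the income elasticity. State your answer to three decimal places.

0.847

At P = 53.8, Y = 19221: Q = 111.340.
Holding P constant, ∂Q/∂Y = 1.36/(2√Y) = 0.0049048.
η_Y = (∂Q/∂Y)·(Y/Q) = 0.0049048 × (19221/111.340) = 0.847.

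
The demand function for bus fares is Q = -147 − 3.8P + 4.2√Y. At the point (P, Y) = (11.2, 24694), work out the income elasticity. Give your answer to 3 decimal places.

0.701

At P = 11.2, Y = 24694: Q = 470.442.
Holding P constant, ∂Q/∂Y = 4.2/(2√Y) = 0.0133636.
η_Y = (∂Q/∂Y)·(Y/Q) = 0.0133636 × (24694/470.442) = 0.701.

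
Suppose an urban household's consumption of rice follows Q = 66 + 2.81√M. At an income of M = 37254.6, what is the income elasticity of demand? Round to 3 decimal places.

0.446

At M = 37254.6: Q = 608.371.
dQ/dM = 2.81/(2√M) = 0.00727925 at this income.
η = (dQ/dM)·(M/Q) = 0.00727925 × (37254.6/608.371) = 0.446.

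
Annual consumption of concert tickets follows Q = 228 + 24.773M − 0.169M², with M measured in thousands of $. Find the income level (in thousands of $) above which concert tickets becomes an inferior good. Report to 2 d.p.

dQ/dM = 24.773 − 0.338M.
The good is inferior where dQ/dM < 0. Setting dQ/dM = 0 gives M = 24.773 / 0.338 = 73.29.

73.29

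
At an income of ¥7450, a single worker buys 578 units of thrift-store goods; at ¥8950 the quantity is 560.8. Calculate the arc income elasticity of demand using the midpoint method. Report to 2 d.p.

-0.17

ΔQ = 560.8 − 578 = -17.2; midpoint Q̄ = (578 + 560.8)/2 = 569.4.
ΔI = 8950 − 7450 = 1500; midpoint Ī = (7450 + 8950)/2 = 8200.
η = (ΔQ/Q̄) ÷ (ΔI/Ī) = (-17.2/569.4) ÷ (1500/8200) = -0.17.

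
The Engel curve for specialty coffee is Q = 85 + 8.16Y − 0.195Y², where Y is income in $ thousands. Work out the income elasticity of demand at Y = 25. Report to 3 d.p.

At Y = 25: Q = 167.1250.
dQ/dY = 8.16 − 0.39Y = -1.59000.
η = (dQ/dY)·(Y/Q) = -1.59000 × (25/167.1250) = -0.238.

-0.238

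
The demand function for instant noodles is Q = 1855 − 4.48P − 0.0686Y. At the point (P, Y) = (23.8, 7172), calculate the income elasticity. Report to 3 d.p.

At P = 23.8, Y = 7172: Q = 1256.377.
Holding P constant, ∂Q/∂Y = −0.0686.
η_Y = (∂Q/∂Y)·(Y/Q) = -0.0686 × (7172/1256.377) = -0.392.

-0.392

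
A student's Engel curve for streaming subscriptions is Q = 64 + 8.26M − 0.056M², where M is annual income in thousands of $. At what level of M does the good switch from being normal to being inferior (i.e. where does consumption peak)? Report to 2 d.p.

dQ/dM = 8.26 − 0.112M.
The good is inferior where dQ/dM < 0. Setting dQ/dM = 0 gives M = 8.26 / 0.112 = 73.75.

73.75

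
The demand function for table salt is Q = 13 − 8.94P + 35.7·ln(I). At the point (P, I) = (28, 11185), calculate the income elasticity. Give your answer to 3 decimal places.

0.374

At P = 28, I = 11185: Q = 95.487.
Holding P constant, ∂Q/∂I = 35.7/I = 0.00319177.
η_I = (∂Q/∂I)·(I/Q) = 0.00319177 × (11185/95.487) = 0.374.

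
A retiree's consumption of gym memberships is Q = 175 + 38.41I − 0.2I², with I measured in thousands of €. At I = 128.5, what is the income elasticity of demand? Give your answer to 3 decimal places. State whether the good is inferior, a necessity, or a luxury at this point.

-0.923 (inferior good)

At I = 128.5: Q = 1808.2350.
dQ/dI = 38.41 − 0.4I = -12.99000.
η = (dQ/dI)·(I/Q) = -12.99000 × (128.5/1808.2350) = -0.923.
η < 0 ⇒ inferior good.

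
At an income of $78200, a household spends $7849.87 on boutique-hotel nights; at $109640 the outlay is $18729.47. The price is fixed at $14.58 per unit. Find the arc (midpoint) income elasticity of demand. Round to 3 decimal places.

2.446

With a constant price, Q₁ = 7849.87/14.58 = 538.400 and Q₂ = 18729.47/14.58 = 1284.600 (equivalently, work directly with expenditure since P cancels).
Midpoint %ΔQ = (18729.47 − 7849.87)/13289.67 = 0.81865; midpoint %ΔI = (109640 − 78200)/93920 = 0.33475.
η = 0.81865 / 0.33475 = 2.446.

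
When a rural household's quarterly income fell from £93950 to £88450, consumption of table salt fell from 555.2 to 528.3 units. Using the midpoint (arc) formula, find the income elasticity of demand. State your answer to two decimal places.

0.82

ΔQ = 528.3 − 555.2 = -26.9; midpoint Q̄ = (555.2 + 528.3)/2 = 541.75.
ΔI = 88450 − 93950 = -5500; midpoint Ī = (93950 + 88450)/2 = 91200.
η = (ΔQ/Q̄) ÷ (ΔI/Ī) = (-26.9/541.75) ÷ (-5500/91200) = 0.82.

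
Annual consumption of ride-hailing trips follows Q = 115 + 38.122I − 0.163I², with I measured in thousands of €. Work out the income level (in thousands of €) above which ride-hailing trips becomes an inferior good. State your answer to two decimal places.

dQ/dI = 38.122 − 0.326I.
The good is inferior where dQ/dI < 0. Setting dQ/dI = 0 gives I = 38.122 / 0.326 = 116.94.

116.94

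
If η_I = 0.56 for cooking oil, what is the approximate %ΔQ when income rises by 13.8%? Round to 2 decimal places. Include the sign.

7.73%

%ΔQ ≈ η × %ΔI = 0.56 × 13.8% = 7.73%.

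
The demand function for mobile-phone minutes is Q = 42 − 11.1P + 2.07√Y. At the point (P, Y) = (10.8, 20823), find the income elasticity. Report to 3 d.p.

0.676

At P = 10.8, Y = 20823: Q = 220.825.
Holding P constant, ∂Q/∂Y = 2.07/(2√Y) = 0.00717247.
η_Y = (∂Q/∂Y)·(Y/Q) = 0.00717247 × (20823/220.825) = 0.676.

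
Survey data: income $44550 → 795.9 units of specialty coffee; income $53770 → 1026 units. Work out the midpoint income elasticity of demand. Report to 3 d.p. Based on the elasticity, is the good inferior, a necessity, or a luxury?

1.347 (luxury)

ΔQ = 1026 − 795.9 = 230.1; midpoint Q̄ = (795.9 + 1026)/2 = 910.95.
ΔI = 53770 − 44550 = 9220; midpoint Ī = (44550 + 53770)/2 = 49160.
η = (ΔQ/Q̄) ÷ (ΔI/Ī) = (230.1/910.95) ÷ (9220/49160) = 1.347.
η > 1 ⇒ luxury.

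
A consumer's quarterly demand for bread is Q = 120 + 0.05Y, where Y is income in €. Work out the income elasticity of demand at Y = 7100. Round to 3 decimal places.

0.747

At Y = 7100: Q = 475.000.
dQ/dY = 0.05.
η = (dQ/dY)·(Y/Q) = 0.05 × (7100/475.000) = 0.747.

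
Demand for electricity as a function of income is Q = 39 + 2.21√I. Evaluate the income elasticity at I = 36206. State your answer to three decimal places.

0.458

At I = 36206: Q = 459.516.
dQ/dI = 2.21/(2√I) = 0.00580727 at this income.
η = (dQ/dI)·(I/Q) = 0.00580727 × (36206/459.516) = 0.458.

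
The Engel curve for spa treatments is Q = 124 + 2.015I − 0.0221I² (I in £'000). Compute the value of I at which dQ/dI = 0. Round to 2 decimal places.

45.59

dQ/dI = 2.015 − 0.0442I.
The good is inferior where dQ/dI < 0. Setting dQ/dI = 0 gives I = 2.015 / 0.0442 = 45.59.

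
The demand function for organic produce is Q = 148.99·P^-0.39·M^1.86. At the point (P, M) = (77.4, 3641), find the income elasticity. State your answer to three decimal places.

1.860

For a multiplicative demand Q = A·P^α·M^β, the income elasticity is β everywhere.
Here β = 1.86, so η = 1.860.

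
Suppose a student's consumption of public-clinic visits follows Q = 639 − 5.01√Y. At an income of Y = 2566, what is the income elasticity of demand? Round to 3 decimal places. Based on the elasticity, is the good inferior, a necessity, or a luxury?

At Y = 2566: Q = 385.215.
dQ/dY = -5.01/(2√Y) = -0.0494515 at this income.
η = (dQ/dY)·(Y/Q) = -0.0494515 × (2566/385.215) = -0.329.
Since η < 0, the good is an inferior good.

-0.329 (inferior good)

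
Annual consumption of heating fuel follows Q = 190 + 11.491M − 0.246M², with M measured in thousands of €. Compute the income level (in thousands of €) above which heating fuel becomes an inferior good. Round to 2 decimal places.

23.36

dQ/dM = 11.491 − 0.492M.
The good is inferior where dQ/dM < 0. Setting dQ/dM = 0 gives M = 11.491 / 0.492 = 23.36.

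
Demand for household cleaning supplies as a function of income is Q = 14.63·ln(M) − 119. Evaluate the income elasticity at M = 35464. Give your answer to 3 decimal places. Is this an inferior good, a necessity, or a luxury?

0.427 (necessity)

At M = 35464: Q = 34.268.
dQ/dM = 14.63/M = 0.000412531 at this income.
η = (dQ/dM)·(M/Q) = 0.000412531 × (35464/34.268) = 0.427.
Since 0 < η < 1, the good is a necessity.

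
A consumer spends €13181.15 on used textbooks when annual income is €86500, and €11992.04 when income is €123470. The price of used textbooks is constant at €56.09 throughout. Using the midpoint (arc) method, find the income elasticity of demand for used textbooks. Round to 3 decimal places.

With a constant price, Q₁ = 13181.15/56.09 = 235.000 and Q₂ = 11992.04/56.09 = 213.800 (equivalently, work directly with expenditure since P cancels).
Midpoint %ΔQ = (11992.04 − 13181.15)/12586.60 = -0.09447; midpoint %ΔI = (123470 − 86500)/104985 = 0.35215.
η = -0.09447 / 0.35215 = -0.268.

-0.268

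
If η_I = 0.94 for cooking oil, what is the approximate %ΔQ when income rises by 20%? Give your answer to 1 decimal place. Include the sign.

18.8%

%ΔQ ≈ η × %ΔI = 0.94 × 20% = 18.8%.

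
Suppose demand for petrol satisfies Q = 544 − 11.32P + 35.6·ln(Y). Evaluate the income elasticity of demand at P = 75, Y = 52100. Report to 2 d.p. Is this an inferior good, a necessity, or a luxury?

0.44 (necessity)

At P = 75, Y = 52100: Q = 81.649.
Holding P constant, ∂Q/∂Y = 35.6/Y = 0.000683301.
η_Y = (∂Q/∂Y)·(Y/Q) = 0.000683301 × (52100/81.649) = 0.44.
Since 0 < η < 1, this is a necessity.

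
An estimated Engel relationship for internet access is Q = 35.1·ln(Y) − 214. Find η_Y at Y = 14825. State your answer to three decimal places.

0.285

At Y = 14825: Q = 123.103.
dQ/dY = 35.1/Y = 0.00236762 at this income.
η = (dQ/dY)·(Y/Q) = 0.00236762 × (14825/123.103) = 0.285.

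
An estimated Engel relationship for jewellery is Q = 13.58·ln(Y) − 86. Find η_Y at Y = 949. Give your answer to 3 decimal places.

1.914

At Y = 949: Q = 7.096.
dQ/dY = 13.58/Y = 0.0143098 at this income.
η = (dQ/dY)·(Y/Q) = 0.0143098 × (949/7.096) = 1.914.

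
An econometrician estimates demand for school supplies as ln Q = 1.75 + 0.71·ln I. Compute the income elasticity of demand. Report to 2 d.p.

0.71

In a log-linear demand, the coefficient on ln I is the income elasticity.
So η = 0.71.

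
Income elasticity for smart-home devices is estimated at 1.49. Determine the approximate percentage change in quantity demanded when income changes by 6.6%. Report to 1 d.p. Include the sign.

9.8%

%ΔQ ≈ η × %ΔI = 1.49 × 6.6% = 9.8%.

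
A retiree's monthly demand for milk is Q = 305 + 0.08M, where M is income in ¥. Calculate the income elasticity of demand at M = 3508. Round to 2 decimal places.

0.48

At M = 3508: Q = 585.640.
dQ/dM = 0.08.
η = (dQ/dM)·(M/Q) = 0.08 × (3508/585.640) = 0.48.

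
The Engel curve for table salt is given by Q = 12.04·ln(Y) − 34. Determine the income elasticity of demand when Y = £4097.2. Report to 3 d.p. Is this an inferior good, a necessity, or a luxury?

0.182 (necessity)

At Y = 4097.2: Q = 66.149.
dQ/dY = 12.04/Y = 0.00293859 at this income.
η = (dQ/dY)·(Y/Q) = 0.00293859 × (4097.2/66.149) = 0.182.
Since 0 < η < 1, the good is a necessity.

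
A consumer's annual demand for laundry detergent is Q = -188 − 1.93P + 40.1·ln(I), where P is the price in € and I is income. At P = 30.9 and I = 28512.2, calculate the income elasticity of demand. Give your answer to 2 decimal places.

At P = 30.9, I = 28512.2: Q = 163.712.
Holding P constant, ∂Q/∂I = 40.1/I = 0.00140642.
η_I = (∂Q/∂I)·(I/Q) = 0.00140642 × (28512.2/163.712) = 0.24.

0.24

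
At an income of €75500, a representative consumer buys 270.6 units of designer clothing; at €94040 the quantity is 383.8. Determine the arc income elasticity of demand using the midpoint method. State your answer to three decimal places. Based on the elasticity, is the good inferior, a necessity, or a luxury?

ΔQ = 383.8 − 270.6 = 113.2; midpoint Q̄ = (270.6 + 383.8)/2 = 327.2.
ΔI = 94040 − 75500 = 18540; midpoint Ī = (75500 + 94040)/2 = 84770.
η = (ΔQ/Q̄) ÷ (ΔI/Ī) = (113.2/327.2) ÷ (18540/84770) = 1.582.
η > 1 ⇒ luxury.

1.582 (luxury)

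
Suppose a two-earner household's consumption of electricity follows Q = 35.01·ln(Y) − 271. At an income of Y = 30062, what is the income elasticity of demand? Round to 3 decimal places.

At Y = 30062: Q = 89.989.
dQ/dY = 35.01/Y = 0.00116459 at this income.
η = (dQ/dY)·(Y/Q) = 0.00116459 × (30062/89.989) = 0.389.

0.389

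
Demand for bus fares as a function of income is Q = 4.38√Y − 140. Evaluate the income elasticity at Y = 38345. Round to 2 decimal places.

0.60

At Y = 38345: Q = 717.686.
dQ/dY = 4.38/(2√Y) = 0.0111838 at this income.
η = (dQ/dY)·(Y/Q) = 0.0111838 × (38345/717.686) = 0.60.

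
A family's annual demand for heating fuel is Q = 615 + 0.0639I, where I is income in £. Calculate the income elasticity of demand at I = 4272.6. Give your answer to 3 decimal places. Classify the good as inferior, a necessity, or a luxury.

0.307 (necessity)

At I = 4272.6: Q = 888.019.
dQ/dI = 0.0639.
η = (dQ/dI)·(I/Q) = 0.0639 × (4272.6/888.019) = 0.307.
Since 0 < η < 1, the good is a necessity.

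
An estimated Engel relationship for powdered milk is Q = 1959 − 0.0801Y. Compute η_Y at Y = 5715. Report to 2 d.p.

-0.30

At Y = 5715: Q = 1501.229.
dQ/dY = −0.0801.
η = (dQ/dY)·(Y/Q) = -0.0801 × (5715/1501.229) = -0.30.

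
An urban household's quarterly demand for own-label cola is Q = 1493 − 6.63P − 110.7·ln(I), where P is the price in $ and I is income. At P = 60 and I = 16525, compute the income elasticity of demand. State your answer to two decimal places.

-5.53

At P = 60, I = 16525: Q = 20.012.
Holding P constant, ∂Q/∂I = -110.7/I = -0.00669894.
η_I = (∂Q/∂I)·(I/Q) = -0.00669894 × (16525/20.012) = -5.53.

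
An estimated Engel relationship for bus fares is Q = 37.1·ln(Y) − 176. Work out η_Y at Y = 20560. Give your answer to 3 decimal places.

At Y = 20560: Q = 192.444.
dQ/dY = 37.1/Y = 0.00180447 at this income.
η = (dQ/dY)·(Y/Q) = 0.00180447 × (20560/192.444) = 0.193.

0.193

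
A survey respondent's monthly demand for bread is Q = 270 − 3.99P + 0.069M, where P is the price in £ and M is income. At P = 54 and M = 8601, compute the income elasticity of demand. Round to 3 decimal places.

0.916

At P = 54, M = 8601: Q = 648.009.
Holding P constant, ∂Q/∂M = 0.069.
η_M = (∂Q/∂M)·(M/Q) = 0.069 × (8601/648.009) = 0.916.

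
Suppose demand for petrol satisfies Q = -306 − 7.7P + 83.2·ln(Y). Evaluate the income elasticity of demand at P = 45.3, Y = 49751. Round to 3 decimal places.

0.340

At P = 45.3, Y = 49751: Q = 244.980.
Holding P constant, ∂Q/∂Y = 83.2/Y = 0.00167233.
η_Y = (∂Q/∂Y)·(Y/Q) = 0.00167233 × (49751/244.980) = 0.340.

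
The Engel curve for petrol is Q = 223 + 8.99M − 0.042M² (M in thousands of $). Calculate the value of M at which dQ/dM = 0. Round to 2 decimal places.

dQ/dM = 8.99 − 0.084M.
The good is inferior where dQ/dM < 0. Setting dQ/dM = 0 gives M = 8.99 / 0.084 = 107.02.

107.02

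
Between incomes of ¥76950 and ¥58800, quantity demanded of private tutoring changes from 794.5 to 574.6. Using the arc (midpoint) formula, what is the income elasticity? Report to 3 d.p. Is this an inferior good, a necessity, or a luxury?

ΔQ = 574.6 − 794.5 = -219.9; midpoint Q̄ = (794.5 + 574.6)/2 = 684.55.
ΔI = 58800 − 76950 = -18150; midpoint Ī = (76950 + 58800)/2 = 67875.
η = (ΔQ/Q̄) ÷ (ΔI/Ī) = (-219.9/684.55) ÷ (-18150/67875) = 1.201.
η > 1 ⇒ luxury.

1.201 (luxury)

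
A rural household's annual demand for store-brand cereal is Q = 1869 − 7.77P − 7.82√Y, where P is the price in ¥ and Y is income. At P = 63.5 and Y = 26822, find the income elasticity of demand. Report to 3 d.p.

At P = 63.5, Y = 26822: Q = 94.890.
Holding P constant, ∂Q/∂Y = -7.82/(2√Y) = -0.0238743.
η_Y = (∂Q/∂Y)·(Y/Q) = -0.0238743 × (26822/94.890) = -6.748.

-6.748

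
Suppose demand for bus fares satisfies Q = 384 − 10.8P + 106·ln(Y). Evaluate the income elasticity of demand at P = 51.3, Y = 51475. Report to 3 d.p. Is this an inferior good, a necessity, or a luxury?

At P = 51.3, Y = 51475: Q = 979.938.
Holding P constant, ∂Q/∂Y = 106/Y = 0.00205925.
η_Y = (∂Q/∂Y)·(Y/Q) = 0.00205925 × (51475/979.938) = 0.108.
Since 0 < η < 1, this is a necessity.

0.108 (necessity)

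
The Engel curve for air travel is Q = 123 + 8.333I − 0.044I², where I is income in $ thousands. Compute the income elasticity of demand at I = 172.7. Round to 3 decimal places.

At I = 172.7: Q = 249.7963.
dQ/dI = 8.333 − 0.088I = -6.86460.
η = (dQ/dI)·(I/Q) = -6.86460 × (172.7/249.7963) = -4.746.

-4.746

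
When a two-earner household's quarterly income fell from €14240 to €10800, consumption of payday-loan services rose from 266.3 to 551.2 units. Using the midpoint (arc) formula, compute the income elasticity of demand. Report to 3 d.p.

-2.537

ΔQ = 551.2 − 266.3 = 284.9; midpoint Q̄ = (266.3 + 551.2)/2 = 408.75.
ΔI = 10800 − 14240 = -3440; midpoint Ī = (14240 + 10800)/2 = 12520.
η = (ΔQ/Q̄) ÷ (ΔI/Ī) = (284.9/408.75) ÷ (-3440/12520) = -2.537.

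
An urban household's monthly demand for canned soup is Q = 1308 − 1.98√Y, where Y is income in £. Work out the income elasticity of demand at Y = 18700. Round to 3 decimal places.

At Y = 18700: Q = 1037.239.
dQ/dY = -1.98/(2√Y) = -0.0072396 at this income.
η = (dQ/dY)·(Y/Q) = -0.0072396 × (18700/1037.239) = -0.131.

-0.131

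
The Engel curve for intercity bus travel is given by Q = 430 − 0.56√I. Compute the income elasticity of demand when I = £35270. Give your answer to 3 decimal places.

At I = 35270: Q = 324.830.
dQ/dI = -0.56/(2√I) = -0.00149092 at this income.
η = (dQ/dI)·(I/Q) = -0.00149092 × (35270/324.830) = -0.162.

-0.162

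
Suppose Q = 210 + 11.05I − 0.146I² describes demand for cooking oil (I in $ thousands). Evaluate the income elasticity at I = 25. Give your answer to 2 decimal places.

At I = 25: Q = 395.0000.
dQ/dI = 11.05 − 0.292I = 3.75000.
η = (dQ/dI)·(I/Q) = 3.75000 × (25/395.0000) = 0.24.

0.24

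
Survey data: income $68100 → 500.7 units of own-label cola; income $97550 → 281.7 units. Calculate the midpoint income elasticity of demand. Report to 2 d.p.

-1.57

ΔQ = 281.7 − 500.7 = -219; midpoint Q̄ = (500.7 + 281.7)/2 = 391.2.
ΔI = 97550 − 68100 = 29450; midpoint Ī = (68100 + 97550)/2 = 82825.
η = (ΔQ/Q̄) ÷ (ΔI/Ī) = (-219/391.2) ÷ (29450/82825) = -1.57.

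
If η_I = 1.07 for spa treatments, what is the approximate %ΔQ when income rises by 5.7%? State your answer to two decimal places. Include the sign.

6.10%

%ΔQ ≈ η × %ΔI = 1.07 × 5.7% = 6.10%.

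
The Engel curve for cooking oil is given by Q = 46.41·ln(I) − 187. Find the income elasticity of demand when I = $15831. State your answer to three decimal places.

0.177

At I = 15831: Q = 261.772.
dQ/dI = 46.41/I = 0.00293159 at this income.
η = (dQ/dI)·(I/Q) = 0.00293159 × (15831/261.772) = 0.177.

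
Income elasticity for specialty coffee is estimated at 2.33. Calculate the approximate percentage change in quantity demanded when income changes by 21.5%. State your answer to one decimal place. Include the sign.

%ΔQ ≈ η × %ΔI = 2.33 × 21.5% = 50.1%.

50.1%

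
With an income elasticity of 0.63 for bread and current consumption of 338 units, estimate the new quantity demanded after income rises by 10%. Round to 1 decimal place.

%ΔQ ≈ η × %ΔI = 0.63 × 10% = 6.3%.
New Q ≈ 338 × (1 + 0.063) = 359.3.

359.3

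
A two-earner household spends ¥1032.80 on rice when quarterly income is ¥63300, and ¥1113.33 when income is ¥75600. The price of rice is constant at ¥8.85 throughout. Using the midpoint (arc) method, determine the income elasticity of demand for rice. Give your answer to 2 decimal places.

With a constant price, Q₁ = 1032.80/8.85 = 116.701 and Q₂ = 1113.33/8.85 = 125.800 (equivalently, work directly with expenditure since P cancels).
Midpoint %ΔQ = (1113.33 − 1032.80)/1073.07 = 0.07505; midpoint %ΔI = (75600 − 63300)/69450 = 0.17711.
η = 0.07505 / 0.17711 = 0.42.

0.42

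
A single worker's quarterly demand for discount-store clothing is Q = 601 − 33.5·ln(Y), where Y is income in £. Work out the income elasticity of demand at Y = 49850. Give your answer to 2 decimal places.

At Y = 49850: Q = 238.638.
dQ/dY = -33.5/Y = -0.000672016 at this income.
η = (dQ/dY)·(Y/Q) = -0.000672016 × (49850/238.638) = -0.14.

-0.14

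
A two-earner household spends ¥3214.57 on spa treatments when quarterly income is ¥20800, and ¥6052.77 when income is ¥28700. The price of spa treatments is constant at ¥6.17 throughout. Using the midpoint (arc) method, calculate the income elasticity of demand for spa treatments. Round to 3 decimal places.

1.919

With a constant price, Q₁ = 3214.57/6.17 = 521.000 and Q₂ = 6052.77/6.17 = 981.000 (equivalently, work directly with expenditure since P cancels).
Midpoint %ΔQ = (6052.77 − 3214.57)/4633.67 = 0.61252; midpoint %ΔI = (28700 − 20800)/24750 = 0.31919.
η = 0.61252 / 0.31919 = 1.919.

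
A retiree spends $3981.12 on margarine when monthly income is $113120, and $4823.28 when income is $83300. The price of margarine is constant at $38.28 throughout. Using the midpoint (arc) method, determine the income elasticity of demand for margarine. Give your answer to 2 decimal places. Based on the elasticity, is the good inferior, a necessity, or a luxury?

With a constant price, Q₁ = 3981.12/38.28 = 104.000 and Q₂ = 4823.28/38.28 = 126.000 (equivalently, work directly with expenditure since P cancels).
Midpoint %ΔQ = (4823.28 − 3981.12)/4402.20 = 0.19130; midpoint %ΔI = (83300 − 113120)/98210 = -0.30364.
η = 0.19130 / -0.30364 = -0.63.
η < 0 ⇒ inferior good.

-0.63 (inferior good)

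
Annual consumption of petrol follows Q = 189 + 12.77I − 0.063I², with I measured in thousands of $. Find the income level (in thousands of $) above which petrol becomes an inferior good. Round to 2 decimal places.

101.35

dQ/dI = 12.77 − 0.126I.
The good is inferior where dQ/dI < 0. Setting dQ/dI = 0 gives I = 12.77 / 0.126 = 101.35.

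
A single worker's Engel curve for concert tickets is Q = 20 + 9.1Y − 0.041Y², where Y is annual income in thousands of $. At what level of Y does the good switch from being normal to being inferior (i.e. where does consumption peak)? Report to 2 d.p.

dQ/dY = 9.1 − 0.082Y.
The good is inferior where dQ/dY < 0. Setting dQ/dY = 0 gives Y = 9.1 / 0.082 = 110.98.

110.98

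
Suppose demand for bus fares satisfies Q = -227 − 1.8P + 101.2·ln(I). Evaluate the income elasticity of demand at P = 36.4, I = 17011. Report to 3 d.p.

0.146

At P = 36.4, I = 17011: Q = 693.331.
Holding P constant, ∂Q/∂I = 101.2/I = 0.00594909.
η_I = (∂Q/∂I)·(I/Q) = 0.00594909 × (17011/693.331) = 0.146.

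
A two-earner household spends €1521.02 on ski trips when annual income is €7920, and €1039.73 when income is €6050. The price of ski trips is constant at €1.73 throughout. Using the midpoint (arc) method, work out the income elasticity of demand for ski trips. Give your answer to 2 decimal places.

1.40

With a constant price, Q₁ = 1521.02/1.73 = 879.202 and Q₂ = 1039.73/1.73 = 601.000 (equivalently, work directly with expenditure since P cancels).
Midpoint %ΔQ = (1039.73 − 1521.02)/1280.38 = -0.37590; midpoint %ΔI = (6050 − 7920)/6985 = -0.26772.
η = -0.37590 / -0.26772 = 1.40.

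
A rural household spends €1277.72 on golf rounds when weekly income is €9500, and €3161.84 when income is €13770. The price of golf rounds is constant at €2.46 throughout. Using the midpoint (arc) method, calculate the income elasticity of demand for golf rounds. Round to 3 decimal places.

With a constant price, Q₁ = 1277.72/2.46 = 519.398 and Q₂ = 3161.84/2.46 = 1285.301 (equivalently, work directly with expenditure since P cancels).
Midpoint %ΔQ = (3161.84 − 1277.72)/2219.78 = 0.84879; midpoint %ΔI = (13770 − 9500)/11635 = 0.36700.
η = 0.84879 / 0.36700 = 2.313.

2.313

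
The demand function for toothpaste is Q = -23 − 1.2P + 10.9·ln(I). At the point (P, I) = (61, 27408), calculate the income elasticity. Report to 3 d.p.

0.718

At P = 61, I = 27408: Q = 15.183.
Holding P constant, ∂Q/∂I = 10.9/I = 0.000397694.
η_I = (∂Q/∂I)·(I/Q) = 0.000397694 × (27408/15.183) = 0.718.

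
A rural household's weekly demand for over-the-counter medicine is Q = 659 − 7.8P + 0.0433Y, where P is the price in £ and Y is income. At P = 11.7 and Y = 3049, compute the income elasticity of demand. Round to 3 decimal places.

At P = 11.7, Y = 3049: Q = 699.762.
Holding P constant, ∂Q/∂Y = 0.0433.
η_Y = (∂Q/∂Y)·(Y/Q) = 0.0433 × (3049/699.762) = 0.189.

0.189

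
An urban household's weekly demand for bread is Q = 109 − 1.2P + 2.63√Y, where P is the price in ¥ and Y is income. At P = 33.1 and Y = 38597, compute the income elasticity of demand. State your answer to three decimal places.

At P = 33.1, Y = 38597: Q = 585.973.
Holding P constant, ∂Q/∂Y = 2.63/(2√Y) = 0.00669343.
η_Y = (∂Q/∂Y)·(Y/Q) = 0.00669343 × (38597/585.973) = 0.441.

0.441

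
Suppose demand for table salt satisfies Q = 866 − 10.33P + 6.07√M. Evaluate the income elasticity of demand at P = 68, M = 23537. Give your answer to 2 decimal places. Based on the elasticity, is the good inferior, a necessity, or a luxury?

At P = 68, M = 23537: Q = 1094.806.
Holding P constant, ∂Q/∂M = 6.07/(2√M) = 0.0197826.
η_M = (∂Q/∂M)·(M/Q) = 0.0197826 × (23537/1094.806) = 0.43.
Since 0 < η < 1, this is a necessity.

0.43 (necessity)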